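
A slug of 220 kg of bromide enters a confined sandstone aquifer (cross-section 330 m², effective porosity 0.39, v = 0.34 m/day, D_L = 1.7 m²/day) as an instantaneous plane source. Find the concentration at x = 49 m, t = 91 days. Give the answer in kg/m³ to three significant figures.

For an instantaneous plane source, C(x,t) = M/(n_e·A·√(4πDt)) · exp(−(x−vt)²/(4Dt)), with n_e·A the pore (flow) area.
Plume center vt = 0.34 × 91 = 30.94 m, so the well at 49 m is 18.06 m downgradient of the peak.
√(4πDt) = 44.09 m, giving peak height M/(n_e·A·√(4πDt)) = 220/(0.39 × 330 × 44.09) = 0.03877 kg/m³.
(x−vt)²/(4Dt) = (18.06)²/(4 × 1.7 × 91) = 0.5271; exp(−0.5271) = 0.5903.
C = 0.03877 × 0.5903 = 0.0229 kg/m³.

0.0229 kg/m³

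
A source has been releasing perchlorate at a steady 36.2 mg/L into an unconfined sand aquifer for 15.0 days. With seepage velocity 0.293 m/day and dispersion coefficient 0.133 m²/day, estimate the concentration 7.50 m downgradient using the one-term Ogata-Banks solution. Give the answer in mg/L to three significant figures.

For a continuous step input, C/C₀ ≈ ½·erfc((x−vt)/(2√(Dt))).
vt = 0.293 × 15.0 = 4.395 m and 2√(Dt) = 2√(0.133 × 15.0) = 2.825 m.
Argument (x−vt)/(2√(Dt)) = (7.50 − 4.395)/2.825 = 1.099; ½·erfc(1.099) = 0.06007.
C = 36.2 × 0.06007 = 2.17 mg/L.

2.17 mg/L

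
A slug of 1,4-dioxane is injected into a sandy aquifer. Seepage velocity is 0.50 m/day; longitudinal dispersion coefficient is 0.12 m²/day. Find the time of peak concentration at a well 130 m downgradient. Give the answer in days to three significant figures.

For the 1D instantaneous-source solution, setting ∂C/∂t = 0 at fixed x gives v²t² + 2Dt − x² = 0, so t = (√(D² + v²x²) − D)/v².
√(D² + v²x²) = √(0.12² + 0.50² × 130²) = 65.00; v² = 0.25.
t = (65.00 − 0.12)/0.25 = 260 days (vs. the pure-advection estimate x/v = 260 d).

260 days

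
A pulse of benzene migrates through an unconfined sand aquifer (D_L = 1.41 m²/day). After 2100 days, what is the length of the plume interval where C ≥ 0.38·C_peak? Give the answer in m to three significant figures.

214 m

The plume is Gaussian with σ = √(2Dt) = √(2 × 1.41 × 2100) = 76.95 m.
C/C_peak = exp(−Δx²/(2σ²)) = 0.38 ⇒ Δx = σ·√(−2 ln 0.38) = 76.95 × 1.391 = 107.0 m.
Width = 2Δx = 214 m.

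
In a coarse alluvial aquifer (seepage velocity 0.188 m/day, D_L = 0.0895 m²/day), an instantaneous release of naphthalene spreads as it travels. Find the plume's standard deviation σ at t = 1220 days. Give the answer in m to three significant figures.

14.8 m

Dispersive spreading gives a Gaussian with σ² = 2Dt; advection only shifts the center.
σ = √(2 × 0.0895 × 1220) = 14.8 m.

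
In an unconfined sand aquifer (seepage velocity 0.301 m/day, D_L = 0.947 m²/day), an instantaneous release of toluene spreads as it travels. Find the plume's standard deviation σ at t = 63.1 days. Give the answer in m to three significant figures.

Dispersive spreading gives a Gaussian with σ² = 2Dt; advection only shifts the center.
σ = √(2 × 0.947 × 63.1) = 10.9 m.

10.9 m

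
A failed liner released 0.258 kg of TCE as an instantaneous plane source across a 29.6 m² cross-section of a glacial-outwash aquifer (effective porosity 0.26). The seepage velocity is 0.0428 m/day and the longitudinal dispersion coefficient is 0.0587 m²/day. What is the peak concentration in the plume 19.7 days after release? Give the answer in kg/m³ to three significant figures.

0.00879 kg/m³

The peak of an instantaneous 1D plume sits at x = vt; there the Gaussian factor is 1 and C_max = M/(n_e·A·√(4πDt)), where n_e·A is the pore area the mass is dissolved in.
√(4πDt) = √(4π × 0.0587 × 19.7) = 3.812 m, so C_max = 0.258/(0.26 × 29.6 × 3.812) = 0.00879 kg/m³.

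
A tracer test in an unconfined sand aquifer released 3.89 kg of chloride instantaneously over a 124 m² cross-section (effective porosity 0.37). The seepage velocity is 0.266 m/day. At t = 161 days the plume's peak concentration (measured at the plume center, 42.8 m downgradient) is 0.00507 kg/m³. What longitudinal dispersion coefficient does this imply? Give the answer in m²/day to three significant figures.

At the plume center C_max = M/(n_e·A·√(4πDt)), so D = M²/(4πt·(n_e·A·C_max)²).
n_e·A·C_max = 0.37 × 124 × 0.00507 = 0.2326 kg/m.
D = 3.89²/(4π × 161 × 0.2326²) = 0.138 m²/day.

0.138 m²/day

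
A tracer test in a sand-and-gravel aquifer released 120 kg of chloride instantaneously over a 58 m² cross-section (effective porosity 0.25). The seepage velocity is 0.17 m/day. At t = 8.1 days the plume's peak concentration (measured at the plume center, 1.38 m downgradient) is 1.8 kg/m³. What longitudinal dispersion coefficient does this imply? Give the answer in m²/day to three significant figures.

At the plume center C_max = M/(n_e·A·√(4πDt)), so D = M²/(4πt·(n_e·A·C_max)²).
n_e·A·C_max = 0.25 × 58 × 1.8 = 26.10 kg/m.
D = 120²/(4π × 8.1 × 26.10²) = 0.208 m²/day.

0.208 m²/day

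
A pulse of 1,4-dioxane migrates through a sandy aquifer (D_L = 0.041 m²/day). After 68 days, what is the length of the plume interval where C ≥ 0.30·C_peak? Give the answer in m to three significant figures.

7.33 m

The plume is Gaussian with σ = √(2Dt) = √(2 × 0.041 × 68) = 2.361 m.
C/C_peak = exp(−Δx²/(2σ²)) = 0.30 ⇒ Δx = σ·√(−2 ln 0.30) = 2.361 × 1.552 = 3.664 m.
Width = 2Δx = 7.33 m.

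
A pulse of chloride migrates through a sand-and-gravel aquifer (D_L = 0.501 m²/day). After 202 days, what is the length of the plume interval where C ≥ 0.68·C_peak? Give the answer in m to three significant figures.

The plume is Gaussian with σ = √(2Dt) = √(2 × 0.501 × 202) = 14.23 m.
C/C_peak = exp(−Δx²/(2σ²)) = 0.68 ⇒ Δx = σ·√(−2 ln 0.68) = 14.23 × 0.8783 = 12.50 m.
Width = 2Δx = 25.0 m.

25.0 m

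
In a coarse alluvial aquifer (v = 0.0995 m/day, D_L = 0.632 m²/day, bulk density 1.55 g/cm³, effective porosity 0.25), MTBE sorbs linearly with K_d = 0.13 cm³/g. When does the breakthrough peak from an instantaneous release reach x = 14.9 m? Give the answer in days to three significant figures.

179 days

Retardation factor R = 1 + ρ_b·K_d/n = 1 + 1.55 × 0.13/0.25 = 1.806.
Sorption retards both mechanisms: v_R = v/R = 0.05509 m/day, D_R = D/R = 0.3499 m²/day.
Peak time from v_R²t² + 2D_R t − x² = 0: t = (√(D_R² + v_R²x²) − D_R)/v_R².
√(D_R² + v_R²x²) = √(0.3499² + 0.05509² × 14.9²) = 0.8923; v_R² = 0.003035.
t = (0.8923 − 0.3499)/0.003035 = 179 days.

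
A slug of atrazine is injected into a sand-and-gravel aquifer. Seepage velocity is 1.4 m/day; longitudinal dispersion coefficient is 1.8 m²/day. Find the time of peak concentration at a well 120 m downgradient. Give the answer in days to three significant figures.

84.8 days

For the 1D instantaneous-source solution, setting ∂C/∂t = 0 at fixed x gives v²t² + 2Dt − x² = 0, so t = (√(D² + v²x²) − D)/v².
√(D² + v²x²) = √(1.8² + 1.4² × 120²) = 168.0; v² = 1.96.
t = (168.0 − 1.8)/1.96 = 84.8 days (vs. the pure-advection estimate x/v = 85.7 d).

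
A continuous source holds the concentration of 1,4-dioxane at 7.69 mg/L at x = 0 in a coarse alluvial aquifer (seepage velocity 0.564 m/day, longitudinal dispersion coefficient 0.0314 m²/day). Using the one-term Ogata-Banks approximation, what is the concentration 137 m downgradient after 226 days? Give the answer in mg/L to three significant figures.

0.0437 mg/L

For a continuous step input, C/C₀ ≈ ½·erfc((x−vt)/(2√(Dt))).
vt = 0.564 × 226 = 127.464 m and 2√(Dt) = 2√(0.0314 × 226) = 5.328 m.
Argument (x−vt)/(2√(Dt)) = (137 − 127.464)/5.328 = 1.790; ½·erfc(1.790) = 0.005680.
C = 7.69 × 0.005680 = 0.0437 mg/L.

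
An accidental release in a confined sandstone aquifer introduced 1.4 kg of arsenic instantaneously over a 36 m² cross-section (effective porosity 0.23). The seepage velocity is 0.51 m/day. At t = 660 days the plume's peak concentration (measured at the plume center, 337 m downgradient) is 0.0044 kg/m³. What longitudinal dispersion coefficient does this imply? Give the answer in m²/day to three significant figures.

0.178 m²/day

At the plume center C_max = M/(n_e·A·√(4πDt)), so D = M²/(4πt·(n_e·A·C_max)²).
n_e·A·C_max = 0.23 × 36 × 0.0044 = 0.03643 kg/m.
D = 1.4²/(4π × 660 × 0.03643²) = 0.178 m²/day.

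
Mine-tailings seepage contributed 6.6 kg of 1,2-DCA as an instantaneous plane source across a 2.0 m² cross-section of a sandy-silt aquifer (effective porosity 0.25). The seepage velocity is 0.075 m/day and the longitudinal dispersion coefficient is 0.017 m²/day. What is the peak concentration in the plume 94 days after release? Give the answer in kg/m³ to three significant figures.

The peak of an instantaneous 1D plume sits at x = vt; there the Gaussian factor is 1 and C_max = M/(n_e·A·√(4πDt)), where n_e·A is the pore area the mass is dissolved in.
√(4πDt) = √(4π × 0.017 × 94) = 4.481 m, so C_max = 6.6/(0.25 × 2.0 × 4.481) = 2.95 kg/m³.

2.95 kg/m³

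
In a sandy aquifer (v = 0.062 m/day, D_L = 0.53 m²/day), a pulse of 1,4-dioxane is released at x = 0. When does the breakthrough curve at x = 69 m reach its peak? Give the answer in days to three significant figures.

984 days

For the 1D instantaneous-source solution, setting ∂C/∂t = 0 at fixed x gives v²t² + 2Dt − x² = 0, so t = (√(D² + v²x²) − D)/v².
√(D² + v²x²) = √(0.53² + 0.062² × 69²) = 4.311; v² = 0.003844.
t = (4.311 − 0.53)/0.003844 = 984 days (vs. the pure-advection estimate x/v = 1110 d).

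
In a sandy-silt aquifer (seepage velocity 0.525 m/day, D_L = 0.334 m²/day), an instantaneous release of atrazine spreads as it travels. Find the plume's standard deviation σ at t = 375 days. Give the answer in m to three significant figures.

15.8 m

Dispersive spreading gives a Gaussian with σ² = 2Dt; advection only shifts the center.
σ = √(2 × 0.334 × 375) = 15.8 m.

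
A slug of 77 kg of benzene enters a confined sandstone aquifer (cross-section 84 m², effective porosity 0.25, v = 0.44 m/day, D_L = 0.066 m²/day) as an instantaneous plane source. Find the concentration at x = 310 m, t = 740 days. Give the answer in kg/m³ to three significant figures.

0.0426 kg/m³

For an instantaneous plane source, C(x,t) = M/(n_e·A·√(4πDt)) · exp(−(x−vt)²/(4Dt)), with n_e·A the pore (flow) area.
Plume center vt = 0.44 × 740 = 325.6 m, so the well at 310 m is 15.6 m upgradient of the peak.
√(4πDt) = 24.77 m, giving peak height M/(n_e·A·√(4πDt)) = 77/(0.25 × 84 × 24.77) = 0.1480 kg/m³.
(x−vt)²/(4Dt) = (-15.6)²/(4 × 0.066 × 740) = 1.246; exp(−1.246) = 0.2877.
C = 0.1480 × 0.2877 = 0.0426 kg/m³.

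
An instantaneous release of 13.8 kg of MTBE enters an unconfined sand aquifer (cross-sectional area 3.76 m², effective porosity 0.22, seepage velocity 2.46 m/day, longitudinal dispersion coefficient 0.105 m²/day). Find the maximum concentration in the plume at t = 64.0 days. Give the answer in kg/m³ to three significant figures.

1.82 kg/m³

The peak of an instantaneous 1D plume sits at x = vt; there the Gaussian factor is 1 and C_max = M/(n_e·A·√(4πDt)), where n_e·A is the pore area the mass is dissolved in.
√(4πDt) = √(4π × 0.105 × 64.0) = 9.189 m, so C_max = 13.8/(0.22 × 3.76 × 9.189) = 1.82 kg/m³.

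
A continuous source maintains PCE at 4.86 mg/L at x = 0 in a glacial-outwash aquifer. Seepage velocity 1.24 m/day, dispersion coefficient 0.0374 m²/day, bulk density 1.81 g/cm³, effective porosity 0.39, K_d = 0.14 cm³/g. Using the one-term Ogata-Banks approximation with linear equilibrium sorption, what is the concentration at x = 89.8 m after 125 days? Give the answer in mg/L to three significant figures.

Retardation factor R = 1 + ρ_b·K_d/n = 1 + 1.81 × 0.14/0.39 = 1.650.
Sorption retards both mechanisms: v_R = v/R = 0.7515 m/day, D_R = D/R = 0.02267 m²/day.
v_R·t = 0.7515 × 125 = 93.9375 m; 2√(D_R t) = 3.367 m; argument = (89.8 − 93.9375)/3.367 = -1.229.
C = C₀ × ½·erfc(-1.229) = 4.86 × 0.9589 = 4.66 mg/L.

4.66 mg/L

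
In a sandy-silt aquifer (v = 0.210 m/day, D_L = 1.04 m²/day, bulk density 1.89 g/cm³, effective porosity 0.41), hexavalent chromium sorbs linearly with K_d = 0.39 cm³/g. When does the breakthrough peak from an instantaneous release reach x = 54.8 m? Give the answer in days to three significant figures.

Retardation factor R = 1 + ρ_b·K_d/n = 1 + 1.89 × 0.39/0.41 = 2.798.
Sorption retards both mechanisms: v_R = v/R = 0.07505 m/day, D_R = D/R = 0.3717 m²/day.
Peak time from v_R²t² + 2D_R t − x² = 0: t = (√(D_R² + v_R²x²) − D_R)/v_R².
√(D_R² + v_R²x²) = √(0.3717² + 0.07505² × 54.8²) = 4.130; v_R² = 0.005633.
t = (4.130 − 0.3717)/0.005633 = 667 days.

667 days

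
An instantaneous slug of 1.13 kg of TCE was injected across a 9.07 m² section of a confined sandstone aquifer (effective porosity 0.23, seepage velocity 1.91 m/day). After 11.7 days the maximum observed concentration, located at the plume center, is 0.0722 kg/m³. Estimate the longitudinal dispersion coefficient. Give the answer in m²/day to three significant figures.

At the plume center C_max = M/(n_e·A·√(4πDt)), so D = M²/(4πt·(n_e·A·C_max)²).
n_e·A·C_max = 0.23 × 9.07 × 0.0722 = 0.1506 kg/m.
D = 1.13²/(4π × 11.7 × 0.1506²) = 0.383 m²/day.

0.383 m²/day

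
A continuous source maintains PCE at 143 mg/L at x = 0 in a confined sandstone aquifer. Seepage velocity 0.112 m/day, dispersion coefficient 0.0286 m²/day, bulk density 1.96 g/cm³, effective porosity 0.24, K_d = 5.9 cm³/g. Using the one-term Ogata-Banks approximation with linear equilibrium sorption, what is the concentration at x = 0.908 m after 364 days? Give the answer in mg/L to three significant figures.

64.6 mg/L

Retardation factor R = 1 + ρ_b·K_d/n = 1 + 1.96 × 5.9/0.24 = 49.18.
Sorption retards both mechanisms: v_R = v/R = 0.002277 m/day, D_R = D/R = 0.0005815 m²/day.
v_R·t = 0.002277 × 364 = 0.828828 m; 2√(D_R t) = 0.9201 m; argument = (0.908 − 0.828828)/0.9201 = 0.08605.
C = C₀ × ½·erfc(0.08605) = 143 × 0.4516 = 64.6 mg/L.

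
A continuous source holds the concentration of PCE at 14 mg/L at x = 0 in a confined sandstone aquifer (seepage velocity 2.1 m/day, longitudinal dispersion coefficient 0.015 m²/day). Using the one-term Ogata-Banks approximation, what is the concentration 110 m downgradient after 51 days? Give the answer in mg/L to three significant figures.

For a continuous step input, C/C₀ ≈ ½·erfc((x−vt)/(2√(Dt))).
vt = 2.1 × 51 = 107.1 m and 2√(Dt) = 2√(0.015 × 51) = 1.749 m.
Argument (x−vt)/(2√(Dt)) = (110 − 107.1)/1.749 = 1.658; ½·erfc(1.658) = 0.009520.
C = 14 × 0.009520 = 0.133 mg/L.

0.133 mg/L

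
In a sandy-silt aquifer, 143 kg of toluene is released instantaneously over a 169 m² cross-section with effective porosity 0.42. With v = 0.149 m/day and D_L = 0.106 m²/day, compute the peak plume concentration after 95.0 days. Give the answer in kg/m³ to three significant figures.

The peak of an instantaneous 1D plume sits at x = vt; there the Gaussian factor is 1 and C_max = M/(n_e·A·√(4πDt)), where n_e·A is the pore area the mass is dissolved in.
√(4πDt) = √(4π × 0.106 × 95.0) = 11.25 m, so C_max = 143/(0.42 × 169 × 11.25) = 0.179 kg/m³.

0.179 kg/m³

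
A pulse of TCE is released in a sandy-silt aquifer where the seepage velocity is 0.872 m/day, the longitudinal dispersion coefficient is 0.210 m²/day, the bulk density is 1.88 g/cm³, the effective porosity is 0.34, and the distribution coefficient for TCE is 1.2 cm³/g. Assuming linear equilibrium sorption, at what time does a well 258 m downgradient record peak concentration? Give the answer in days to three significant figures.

2260 days

Retardation factor R = 1 + ρ_b·K_d/n = 1 + 1.88 × 1.2/0.34 = 7.635.
Sorption retards both mechanisms: v_R = v/R = 0.1142 m/day, D_R = D/R = 0.02750 m²/day.
Peak time from v_R²t² + 2D_R t − x² = 0: t = (√(D_R² + v_R²x²) − D_R)/v_R².
√(D_R² + v_R²x²) = √(0.02750² + 0.1142² × 258²) = 29.46; v_R² = 0.01304.
t = (29.46 − 0.02750)/0.01304 = 2260 days.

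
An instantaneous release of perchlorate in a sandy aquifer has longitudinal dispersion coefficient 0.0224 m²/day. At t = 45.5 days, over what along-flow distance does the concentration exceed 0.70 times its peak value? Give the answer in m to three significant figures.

2.41 m

The plume is Gaussian with σ = √(2Dt) = √(2 × 0.0224 × 45.5) = 1.428 m.
C/C_peak = exp(−Δx²/(2σ²)) = 0.70 ⇒ Δx = σ·√(−2 ln 0.70) = 1.428 × 0.8446 = 1.206 m.
Width = 2Δx = 2.41 m.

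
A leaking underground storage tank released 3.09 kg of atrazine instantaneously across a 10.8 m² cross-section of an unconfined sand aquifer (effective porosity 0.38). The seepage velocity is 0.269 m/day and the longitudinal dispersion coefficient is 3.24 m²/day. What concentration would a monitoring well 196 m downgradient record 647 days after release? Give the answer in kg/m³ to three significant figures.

For an instantaneous plane source, C(x,t) = M/(n_e·A·√(4πDt)) · exp(−(x−vt)²/(4Dt)), with n_e·A the pore (flow) area.
Plume center vt = 0.269 × 647 = 174.043 m, so the well at 196 m is 21.957 m downgradient of the peak.
√(4πDt) = 162.3 m, giving peak height M/(n_e·A·√(4πDt)) = 3.09/(0.38 × 10.8 × 162.3) = 0.004639 kg/m³.
(x−vt)²/(4Dt) = (21.957)²/(4 × 3.24 × 647) = 0.05750; exp(−0.05750) = 0.9441.
C = 0.004639 × 0.9441 = 0.00438 kg/m³.

0.00438 kg/m³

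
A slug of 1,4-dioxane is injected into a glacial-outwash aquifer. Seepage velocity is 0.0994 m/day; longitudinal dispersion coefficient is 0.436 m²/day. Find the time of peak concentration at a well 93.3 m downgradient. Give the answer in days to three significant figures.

For the 1D instantaneous-source solution, setting ∂C/∂t = 0 at fixed x gives v²t² + 2Dt − x² = 0, so t = (√(D² + v²x²) − D)/v².
√(D² + v²x²) = √(0.436² + 0.0994² × 93.3²) = 9.284; v² = 0.00988036.
t = (9.284 − 0.436)/0.00988036 = 896 days (vs. the pure-advection estimate x/v = 939 d).

896 days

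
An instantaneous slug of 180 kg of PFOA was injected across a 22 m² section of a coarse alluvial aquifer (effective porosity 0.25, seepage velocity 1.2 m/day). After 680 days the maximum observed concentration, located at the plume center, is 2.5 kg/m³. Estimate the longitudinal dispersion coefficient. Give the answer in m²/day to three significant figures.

0.0201 m²/day

At the plume center C_max = M/(n_e·A·√(4πDt)), so D = M²/(4πt·(n_e·A·C_max)²).
n_e·A·C_max = 0.25 × 22 × 2.5 = 13.75 kg/m.
D = 180²/(4π × 680 × 13.75²) = 0.0201 m²/day.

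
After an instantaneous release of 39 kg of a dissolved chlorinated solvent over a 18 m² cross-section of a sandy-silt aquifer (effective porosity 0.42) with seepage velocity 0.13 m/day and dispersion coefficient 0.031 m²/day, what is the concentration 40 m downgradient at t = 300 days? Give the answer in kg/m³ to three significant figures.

For an instantaneous plane source, C(x,t) = M/(n_e·A·√(4πDt)) · exp(−(x−vt)²/(4Dt)), with n_e·A the pore (flow) area.
Plume center vt = 0.13 × 300 = 39 m, so the well at 40 m is 1 m downgradient of the peak.
√(4πDt) = 10.81 m, giving peak height M/(n_e·A·√(4πDt)) = 39/(0.42 × 18 × 10.81) = 0.4772 kg/m³.
(x−vt)²/(4Dt) = (1)²/(4 × 0.031 × 300) = 0.02688; exp(−0.02688) = 0.9735.
C = 0.4772 × 0.9735 = 0.465 kg/m³.

0.465 kg/m³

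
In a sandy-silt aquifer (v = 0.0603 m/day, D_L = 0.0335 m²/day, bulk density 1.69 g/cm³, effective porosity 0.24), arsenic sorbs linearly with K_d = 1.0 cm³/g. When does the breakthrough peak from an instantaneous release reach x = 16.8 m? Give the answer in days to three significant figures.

Retardation factor R = 1 + ρ_b·K_d/n = 1 + 1.69 × 1.0/0.24 = 8.042.
Sorption retards both mechanisms: v_R = v/R = 0.007498 m/day, D_R = D/R = 0.004166 m²/day.
Peak time from v_R²t² + 2D_R t − x² = 0: t = (√(D_R² + v_R²x²) − D_R)/v_R².
√(D_R² + v_R²x²) = √(0.004166² + 0.007498² × 16.8²) = 0.1260; v_R² = 5.622e-05.
t = (0.1260 − 0.004166)/5.622e-05 = 2170 days.

2170 days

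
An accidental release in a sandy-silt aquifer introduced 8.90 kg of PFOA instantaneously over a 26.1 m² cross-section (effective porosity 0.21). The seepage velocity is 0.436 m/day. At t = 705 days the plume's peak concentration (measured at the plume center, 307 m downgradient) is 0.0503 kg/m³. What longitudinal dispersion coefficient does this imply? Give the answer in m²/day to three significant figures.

0.118 m²/day

At the plume center C_max = M/(n_e·A·√(4πDt)), so D = M²/(4πt·(n_e·A·C_max)²).
n_e·A·C_max = 0.21 × 26.1 × 0.0503 = 0.2757 kg/m.
D = 8.90²/(4π × 705 × 0.2757²) = 0.118 m²/day.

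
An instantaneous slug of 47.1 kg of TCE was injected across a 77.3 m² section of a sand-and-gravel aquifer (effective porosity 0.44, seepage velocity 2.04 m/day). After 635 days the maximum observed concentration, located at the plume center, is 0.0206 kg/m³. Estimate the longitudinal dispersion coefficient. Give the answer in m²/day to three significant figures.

0.566 m²/day

At the plume center C_max = M/(n_e·A·√(4πDt)), so D = M²/(4πt·(n_e·A·C_max)²).
n_e·A·C_max = 0.44 × 77.3 × 0.0206 = 0.7006 kg/m.
D = 47.1²/(4π × 635 × 0.7006²) = 0.566 m²/day.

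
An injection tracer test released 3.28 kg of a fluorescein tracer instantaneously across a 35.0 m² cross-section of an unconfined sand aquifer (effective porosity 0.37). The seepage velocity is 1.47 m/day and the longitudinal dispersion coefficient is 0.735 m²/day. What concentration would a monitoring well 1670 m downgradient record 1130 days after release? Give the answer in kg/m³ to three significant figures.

For an instantaneous plane source, C(x,t) = M/(n_e·A·√(4πDt)) · exp(−(x−vt)²/(4Dt)), with n_e·A the pore (flow) area.
Plume center vt = 1.47 × 1130 = 1661.1 m, so the well at 1670 m is 8.9 m downgradient of the peak.
√(4πDt) = 102.2 m, giving peak height M/(n_e·A·√(4πDt)) = 3.28/(0.37 × 35.0 × 102.2) = 0.002478 kg/m³.
(x−vt)²/(4Dt) = (8.9)²/(4 × 0.735 × 1130) = 0.02384; exp(−0.02384) = 0.9764.
C = 0.002478 × 0.9764 = 0.00242 kg/m³.

0.00242 kg/m³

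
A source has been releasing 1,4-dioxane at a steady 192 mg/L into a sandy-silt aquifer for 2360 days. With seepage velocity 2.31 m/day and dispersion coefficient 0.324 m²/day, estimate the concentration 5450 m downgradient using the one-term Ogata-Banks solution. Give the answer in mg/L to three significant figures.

For a continuous step input, C/C₀ ≈ ½·erfc((x−vt)/(2√(Dt))).
vt = 2.31 × 2360 = 5451.6 m and 2√(Dt) = 2√(0.324 × 2360) = 55.30 m.
Argument (x−vt)/(2√(Dt)) = (5450 − 5451.6)/55.30 = -0.02893; ½·erfc(-0.02893) = 0.5163.
C = 192 × 0.5163 = 99.1 mg/L.

99.1 mg/L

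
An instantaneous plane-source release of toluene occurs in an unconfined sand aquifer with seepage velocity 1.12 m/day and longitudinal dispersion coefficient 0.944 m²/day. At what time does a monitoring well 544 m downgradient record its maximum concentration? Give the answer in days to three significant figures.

485 days

For the 1D instantaneous-source solution, setting ∂C/∂t = 0 at fixed x gives v²t² + 2Dt − x² = 0, so t = (√(D² + v²x²) − D)/v².
√(D² + v²x²) = √(0.944² + 1.12² × 544²) = 609.3; v² = 1.2544.
t = (609.3 − 0.944)/1.2544 = 485 days (vs. the pure-advection estimate x/v = 486 d).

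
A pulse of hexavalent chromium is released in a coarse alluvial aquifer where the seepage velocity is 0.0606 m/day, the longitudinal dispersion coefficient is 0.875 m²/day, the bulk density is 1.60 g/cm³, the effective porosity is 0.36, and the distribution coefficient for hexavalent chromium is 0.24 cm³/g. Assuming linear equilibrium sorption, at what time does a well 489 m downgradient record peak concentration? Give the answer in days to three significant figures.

Retardation factor R = 1 + ρ_b·K_d/n = 1 + 1.60 × 0.24/0.36 = 2.067.
Sorption retards both mechanisms: v_R = v/R = 0.02932 m/day, D_R = D/R = 0.4233 m²/day.
Peak time from v_R²t² + 2D_R t − x² = 0: t = (√(D_R² + v_R²x²) − D_R)/v_R².
√(D_R² + v_R²x²) = √(0.4233² + 0.02932² × 489²) = 14.34; v_R² = 0.0008597.
t = (14.34 − 0.4233)/0.0008597 = 16200 days.

16200 days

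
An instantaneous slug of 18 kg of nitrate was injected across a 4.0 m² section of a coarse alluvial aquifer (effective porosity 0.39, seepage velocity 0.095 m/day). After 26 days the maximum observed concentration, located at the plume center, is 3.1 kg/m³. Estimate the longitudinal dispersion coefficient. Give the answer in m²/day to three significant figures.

0.0424 m²/day

At the plume center C_max = M/(n_e·A·√(4πDt)), so D = M²/(4πt·(n_e·A·C_max)²).
n_e·A·C_max = 0.39 × 4.0 × 3.1 = 4.836 kg/m.
D = 18²/(4π × 26 × 4.836²) = 0.0424 m²/day.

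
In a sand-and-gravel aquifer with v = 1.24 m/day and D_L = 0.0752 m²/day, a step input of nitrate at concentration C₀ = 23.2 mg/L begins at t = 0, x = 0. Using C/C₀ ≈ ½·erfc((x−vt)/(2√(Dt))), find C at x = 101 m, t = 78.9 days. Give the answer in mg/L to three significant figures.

For a continuous step input, C/C₀ ≈ ½·erfc((x−vt)/(2√(Dt))).
vt = 1.24 × 78.9 = 97.836 m and 2√(Dt) = 2√(0.0752 × 78.9) = 4.872 m.
Argument (x−vt)/(2√(Dt)) = (101 − 97.836)/4.872 = 0.6494; ½·erfc(0.6494) = 0.1792.
C = 23.2 × 0.1792 = 4.16 mg/L.

4.16 mg/L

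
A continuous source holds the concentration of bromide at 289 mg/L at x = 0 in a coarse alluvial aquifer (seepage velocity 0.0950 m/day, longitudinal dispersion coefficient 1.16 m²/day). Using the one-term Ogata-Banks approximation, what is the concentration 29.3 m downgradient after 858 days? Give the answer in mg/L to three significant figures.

For a continuous step input, C/C₀ ≈ ½·erfc((x−vt)/(2√(Dt))).
vt = 0.0950 × 858 = 81.51 m and 2√(Dt) = 2√(1.16 × 858) = 63.10 m.
Argument (x−vt)/(2√(Dt)) = (29.3 − 81.51)/63.10 = -0.8274; ½·erfc(-0.8274) = 0.8790.
C = 289 × 0.8790 = 254 mg/L.

254 mg/L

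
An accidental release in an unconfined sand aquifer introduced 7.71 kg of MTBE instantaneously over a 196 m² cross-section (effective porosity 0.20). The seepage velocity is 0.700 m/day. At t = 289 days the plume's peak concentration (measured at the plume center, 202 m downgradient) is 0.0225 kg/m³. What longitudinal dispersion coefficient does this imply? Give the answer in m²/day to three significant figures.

0.0210 m²/day

At the plume center C_max = M/(n_e·A·√(4πDt)), so D = M²/(4πt·(n_e·A·C_max)²).
n_e·A·C_max = 0.20 × 196 × 0.0225 = 0.8820 kg/m.
D = 7.71²/(4π × 289 × 0.8820²) = 0.0210 m²/day.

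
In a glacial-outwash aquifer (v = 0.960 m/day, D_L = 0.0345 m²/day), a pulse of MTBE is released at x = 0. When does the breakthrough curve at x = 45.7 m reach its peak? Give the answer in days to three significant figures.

47.6 days

For the 1D instantaneous-source solution, setting ∂C/∂t = 0 at fixed x gives v²t² + 2Dt − x² = 0, so t = (√(D² + v²x²) − D)/v².
√(D² + v²x²) = √(0.0345² + 0.960² × 45.7²) = 43.87; v² = 0.9216.
t = (43.87 − 0.0345)/0.9216 = 47.6 days (vs. the pure-advection estimate x/v = 47.6 d).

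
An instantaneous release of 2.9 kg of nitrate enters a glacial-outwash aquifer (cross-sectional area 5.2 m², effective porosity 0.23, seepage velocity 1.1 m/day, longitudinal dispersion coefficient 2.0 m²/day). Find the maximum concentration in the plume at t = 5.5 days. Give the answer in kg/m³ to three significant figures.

The peak of an instantaneous 1D plume sits at x = vt; there the Gaussian factor is 1 and C_max = M/(n_e·A·√(4πDt)), where n_e·A is the pore area the mass is dissolved in.
√(4πDt) = √(4π × 2.0 × 5.5) = 11.76 m, so C_max = 2.9/(0.23 × 5.2 × 11.76) = 0.206 kg/m³.

0.206 kg/m³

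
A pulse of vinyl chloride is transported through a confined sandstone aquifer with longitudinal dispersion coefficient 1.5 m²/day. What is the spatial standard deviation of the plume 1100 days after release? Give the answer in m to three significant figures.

Dispersive spreading gives a Gaussian with σ² = 2Dt; advection only shifts the center.
σ = √(2 × 1.5 × 1100) = 57.4 m.

57.4 m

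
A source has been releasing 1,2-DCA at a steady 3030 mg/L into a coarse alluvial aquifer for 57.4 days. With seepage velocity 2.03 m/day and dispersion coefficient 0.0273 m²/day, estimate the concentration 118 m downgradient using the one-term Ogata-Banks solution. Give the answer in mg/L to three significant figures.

612 mg/L

For a continuous step input, C/C₀ ≈ ½·erfc((x−vt)/(2√(Dt))).
vt = 2.03 × 57.4 = 116.522 m and 2√(Dt) = 2√(0.0273 × 57.4) = 2.504 m.
Argument (x−vt)/(2√(Dt)) = (118 − 116.522)/2.504 = 0.5903; ½·erfc(0.5903) = 0.2019.
C = 3030 × 0.2019 = 612 mg/L.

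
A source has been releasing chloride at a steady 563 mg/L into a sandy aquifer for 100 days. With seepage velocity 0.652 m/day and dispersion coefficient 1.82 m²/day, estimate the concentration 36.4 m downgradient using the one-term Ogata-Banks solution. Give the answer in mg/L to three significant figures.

For a continuous step input, C/C₀ ≈ ½·erfc((x−vt)/(2√(Dt))).
vt = 0.652 × 100 = 65.2 m and 2√(Dt) = 2√(1.82 × 100) = 26.98 m.
Argument (x−vt)/(2√(Dt)) = (36.4 − 65.2)/26.98 = -1.067; ½·erfc(-1.067) = 0.9343.
C = 563 × 0.9343 = 526 mg/L.

526 mg/L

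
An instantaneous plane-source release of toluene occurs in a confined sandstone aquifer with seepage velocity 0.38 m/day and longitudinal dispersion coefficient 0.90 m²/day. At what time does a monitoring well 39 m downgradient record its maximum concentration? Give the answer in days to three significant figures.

96.6 days

For the 1D instantaneous-source solution, setting ∂C/∂t = 0 at fixed x gives v²t² + 2Dt − x² = 0, so t = (√(D² + v²x²) − D)/v².
√(D² + v²x²) = √(0.90² + 0.38² × 39²) = 14.85; v² = 0.1444.
t = (14.85 − 0.90)/0.1444 = 96.6 days (vs. the pure-advection estimate x/v = 103 d).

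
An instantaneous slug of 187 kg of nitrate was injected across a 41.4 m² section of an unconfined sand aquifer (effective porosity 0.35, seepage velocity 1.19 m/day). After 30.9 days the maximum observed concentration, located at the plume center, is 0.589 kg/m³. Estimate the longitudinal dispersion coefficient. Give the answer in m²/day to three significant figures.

1.24 m²/day

At the plume center C_max = M/(n_e·A·√(4πDt)), so D = M²/(4πt·(n_e·A·C_max)²).
n_e·A·C_max = 0.35 × 41.4 × 0.589 = 8.535 kg/m.
D = 187²/(4π × 30.9 × 8.535²) = 1.24 m²/day.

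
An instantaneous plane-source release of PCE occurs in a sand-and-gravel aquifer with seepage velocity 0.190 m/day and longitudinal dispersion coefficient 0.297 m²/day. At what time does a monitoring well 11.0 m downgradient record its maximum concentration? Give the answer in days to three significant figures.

50.2 days

For the 1D instantaneous-source solution, setting ∂C/∂t = 0 at fixed x gives v²t² + 2Dt − x² = 0, so t = (√(D² + v²x²) − D)/v².
√(D² + v²x²) = √(0.297² + 0.190² × 11.0²) = 2.111; v² = 0.0361.
t = (2.111 − 0.297)/0.0361 = 50.2 days (vs. the pure-advection estimate x/v = 57.9 d).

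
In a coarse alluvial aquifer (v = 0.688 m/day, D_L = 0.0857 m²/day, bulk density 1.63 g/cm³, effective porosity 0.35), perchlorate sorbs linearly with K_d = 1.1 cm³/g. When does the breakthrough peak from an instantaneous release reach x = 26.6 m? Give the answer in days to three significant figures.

Retardation factor R = 1 + ρ_b·K_d/n = 1 + 1.63 × 1.1/0.35 = 6.123.
Sorption retards both mechanisms: v_R = v/R = 0.1124 m/day, D_R = D/R = 0.01400 m²/day.
Peak time from v_R²t² + 2D_R t − x² = 0: t = (√(D_R² + v_R²x²) − D_R)/v_R².
√(D_R² + v_R²x²) = √(0.01400² + 0.1124² × 26.6²) = 2.990; v_R² = 0.01263.
t = (2.990 − 0.01400)/0.01263 = 236 days.

236 days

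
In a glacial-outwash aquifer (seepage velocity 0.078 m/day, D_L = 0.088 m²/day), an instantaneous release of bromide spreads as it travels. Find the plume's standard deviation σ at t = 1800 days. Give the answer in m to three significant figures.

17.8 m

Dispersive spreading gives a Gaussian with σ² = 2Dt; advection only shifts the center.
σ = √(2 × 0.088 × 1800) = 17.8 m.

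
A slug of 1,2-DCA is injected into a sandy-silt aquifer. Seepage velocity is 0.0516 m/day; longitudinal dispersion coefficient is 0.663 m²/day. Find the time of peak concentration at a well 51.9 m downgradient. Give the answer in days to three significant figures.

For the 1D instantaneous-source solution, setting ∂C/∂t = 0 at fixed x gives v²t² + 2Dt − x² = 0, so t = (√(D² + v²x²) − D)/v².
√(D² + v²x²) = √(0.663² + 0.0516² × 51.9²) = 2.759; v² = 0.00266256.
t = (2.759 − 0.663)/0.00266256 = 787 days (vs. the pure-advection estimate x/v = 1010 d).

787 days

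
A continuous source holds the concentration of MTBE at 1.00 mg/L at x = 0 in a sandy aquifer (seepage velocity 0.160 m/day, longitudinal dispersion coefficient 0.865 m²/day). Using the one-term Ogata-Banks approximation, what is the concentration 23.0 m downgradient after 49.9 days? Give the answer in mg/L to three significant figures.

For a continuous step input, C/C₀ ≈ ½·erfc((x−vt)/(2√(Dt))).
vt = 0.160 × 49.9 = 7.984 m and 2√(Dt) = 2√(0.865 × 49.9) = 13.14 m.
Argument (x−vt)/(2√(Dt)) = (23.0 − 7.984)/13.14 = 1.143; ½·erfc(1.143) = 0.05300.
C = 1.00 × 0.05300 = 0.0530 mg/L.

0.0530 mg/L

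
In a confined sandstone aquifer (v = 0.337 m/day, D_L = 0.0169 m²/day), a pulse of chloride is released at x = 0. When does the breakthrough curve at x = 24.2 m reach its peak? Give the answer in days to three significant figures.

71.7 days

For the 1D instantaneous-source solution, setting ∂C/∂t = 0 at fixed x gives v²t² + 2Dt − x² = 0, so t = (√(D² + v²x²) − D)/v².
√(D² + v²x²) = √(0.0169² + 0.337² × 24.2²) = 8.155; v² = 0.113569.
t = (8.155 − 0.0169)/0.113569 = 71.7 days (vs. the pure-advection estimate x/v = 71.8 d).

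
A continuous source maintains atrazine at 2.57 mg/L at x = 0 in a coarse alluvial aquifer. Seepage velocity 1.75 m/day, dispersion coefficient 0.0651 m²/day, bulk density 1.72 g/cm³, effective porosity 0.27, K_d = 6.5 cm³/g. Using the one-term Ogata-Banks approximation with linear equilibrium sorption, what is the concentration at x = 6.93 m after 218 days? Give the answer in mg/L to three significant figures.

Retardation factor R = 1 + ρ_b·K_d/n = 1 + 1.72 × 6.5/0.27 = 42.41.
Sorption retards both mechanisms: v_R = v/R = 0.04126 m/day, D_R = D/R = 0.001535 m²/day.
v_R·t = 0.04126 × 218 = 8.99468 m; 2√(D_R t) = 1.157 m; argument = (6.93 − 8.99468)/1.157 = -1.785.
C = C₀ × ½·erfc(-1.785) = 2.57 × 0.9942 = 2.56 mg/L.

2.56 mg/L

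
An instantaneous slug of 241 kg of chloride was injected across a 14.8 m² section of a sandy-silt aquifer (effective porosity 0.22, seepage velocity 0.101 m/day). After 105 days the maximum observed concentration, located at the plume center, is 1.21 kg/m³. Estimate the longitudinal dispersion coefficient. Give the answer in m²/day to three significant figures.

2.84 m²/day

At the plume center C_max = M/(n_e·A·√(4πDt)), so D = M²/(4πt·(n_e·A·C_max)²).
n_e·A·C_max = 0.22 × 14.8 × 1.21 = 3.940 kg/m.
D = 241²/(4π × 105 × 3.940²) = 2.84 m²/day.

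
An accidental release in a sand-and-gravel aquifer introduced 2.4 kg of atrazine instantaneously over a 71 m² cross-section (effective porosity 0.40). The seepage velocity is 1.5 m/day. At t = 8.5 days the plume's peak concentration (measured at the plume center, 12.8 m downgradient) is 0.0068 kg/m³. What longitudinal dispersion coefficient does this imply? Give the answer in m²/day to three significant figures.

1.45 m²/day

At the plume center C_max = M/(n_e·A·√(4πDt)), so D = M²/(4πt·(n_e·A·C_max)²).
n_e·A·C_max = 0.40 × 71 × 0.0068 = 0.1931 kg/m.
D = 2.4²/(4π × 8.5 × 0.1931²) = 1.45 m²/day.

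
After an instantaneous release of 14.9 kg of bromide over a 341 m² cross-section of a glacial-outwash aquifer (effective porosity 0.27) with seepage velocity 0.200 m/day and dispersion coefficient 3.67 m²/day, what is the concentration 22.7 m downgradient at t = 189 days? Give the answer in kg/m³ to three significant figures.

For an instantaneous plane source, C(x,t) = M/(n_e·A·√(4πDt)) · exp(−(x−vt)²/(4Dt)), with n_e·A the pore (flow) area.
Plume center vt = 0.200 × 189 = 37.8 m, so the well at 22.7 m is 15.1 m upgradient of the peak.
√(4πDt) = 93.36 m, giving peak height M/(n_e·A·√(4πDt)) = 14.9/(0.27 × 341 × 93.36) = 0.001733 kg/m³.
(x−vt)²/(4Dt) = (-15.1)²/(4 × 3.67 × 189) = 0.08218; exp(−0.08218) = 0.9211.
C = 0.001733 × 0.9211 = 0.00160 kg/m³.

0.00160 kg/m³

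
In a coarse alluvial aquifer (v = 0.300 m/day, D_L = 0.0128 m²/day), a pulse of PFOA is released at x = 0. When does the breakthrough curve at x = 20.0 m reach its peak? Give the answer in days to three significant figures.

66.5 days

For the 1D instantaneous-source solution, setting ∂C/∂t = 0 at fixed x gives v²t² + 2Dt − x² = 0, so t = (√(D² + v²x²) − D)/v².
√(D² + v²x²) = √(0.0128² + 0.300² × 20.0²) = 6.000; v² = 0.09.
t = (6.000 − 0.0128)/0.09 = 66.5 days (vs. the pure-advection estimate x/v = 66.7 d).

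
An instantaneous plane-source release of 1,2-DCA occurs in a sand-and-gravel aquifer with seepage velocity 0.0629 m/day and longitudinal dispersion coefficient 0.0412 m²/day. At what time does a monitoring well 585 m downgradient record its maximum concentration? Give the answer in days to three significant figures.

9290 days

For the 1D instantaneous-source solution, setting ∂C/∂t = 0 at fixed x gives v²t² + 2Dt − x² = 0, so t = (√(D² + v²x²) − D)/v².
√(D² + v²x²) = √(0.0412² + 0.0629² × 585²) = 36.80; v² = 0.00395641.
t = (36.80 − 0.0412)/0.00395641 = 9290 days (vs. the pure-advection estimate x/v = 9300 d).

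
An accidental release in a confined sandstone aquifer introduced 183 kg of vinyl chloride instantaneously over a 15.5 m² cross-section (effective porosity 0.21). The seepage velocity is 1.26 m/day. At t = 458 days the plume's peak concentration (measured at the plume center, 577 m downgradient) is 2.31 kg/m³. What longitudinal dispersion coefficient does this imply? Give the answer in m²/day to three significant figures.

0.103 m²/day

At the plume center C_max = M/(n_e·A·√(4πDt)), so D = M²/(4πt·(n_e·A·C_max)²).
n_e·A·C_max = 0.21 × 15.5 × 2.31 = 7.519 kg/m.
D = 183²/(4π × 458 × 7.519²) = 0.103 m²/day.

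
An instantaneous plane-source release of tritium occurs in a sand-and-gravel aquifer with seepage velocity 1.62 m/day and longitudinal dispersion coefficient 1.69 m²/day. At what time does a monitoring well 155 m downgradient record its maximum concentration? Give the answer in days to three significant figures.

95.0 days

For the 1D instantaneous-source solution, setting ∂C/∂t = 0 at fixed x gives v²t² + 2Dt − x² = 0, so t = (√(D² + v²x²) − D)/v².
√(D² + v²x²) = √(1.69² + 1.62² × 155²) = 251.1; v² = 2.6244.
t = (251.1 − 1.69)/2.6244 = 95.0 days (vs. the pure-advection estimate x/v = 95.7 d).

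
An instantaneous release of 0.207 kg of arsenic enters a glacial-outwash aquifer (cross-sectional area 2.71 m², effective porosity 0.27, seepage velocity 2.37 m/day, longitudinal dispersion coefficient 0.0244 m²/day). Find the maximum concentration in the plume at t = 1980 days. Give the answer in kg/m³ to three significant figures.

The peak of an instantaneous 1D plume sits at x = vt; there the Gaussian factor is 1 and C_max = M/(n_e·A·√(4πDt)), where n_e·A is the pore area the mass is dissolved in.
√(4πDt) = √(4π × 0.0244 × 1980) = 24.64 m, so C_max = 0.207/(0.27 × 2.71 × 24.64) = 0.0115 kg/m³.

0.0115 kg/m³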